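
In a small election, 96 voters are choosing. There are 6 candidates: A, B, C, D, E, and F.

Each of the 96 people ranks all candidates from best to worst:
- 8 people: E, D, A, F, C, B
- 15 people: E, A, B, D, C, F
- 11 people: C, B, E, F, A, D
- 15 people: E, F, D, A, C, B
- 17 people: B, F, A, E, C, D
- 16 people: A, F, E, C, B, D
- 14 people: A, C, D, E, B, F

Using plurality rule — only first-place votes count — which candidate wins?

First-place votes: A 30, B 17, C 11, D 0, E 38, F 0.

E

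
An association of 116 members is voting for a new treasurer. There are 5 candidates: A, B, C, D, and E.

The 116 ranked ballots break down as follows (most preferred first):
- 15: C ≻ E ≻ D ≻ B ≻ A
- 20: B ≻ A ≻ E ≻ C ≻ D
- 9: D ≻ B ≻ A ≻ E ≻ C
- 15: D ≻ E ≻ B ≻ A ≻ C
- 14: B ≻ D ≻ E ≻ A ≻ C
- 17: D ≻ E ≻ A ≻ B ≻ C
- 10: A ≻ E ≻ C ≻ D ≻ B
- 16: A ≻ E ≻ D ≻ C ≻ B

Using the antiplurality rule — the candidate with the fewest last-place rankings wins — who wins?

Last-place votes: A 15, B 26, C 55, D 20, E 0.

E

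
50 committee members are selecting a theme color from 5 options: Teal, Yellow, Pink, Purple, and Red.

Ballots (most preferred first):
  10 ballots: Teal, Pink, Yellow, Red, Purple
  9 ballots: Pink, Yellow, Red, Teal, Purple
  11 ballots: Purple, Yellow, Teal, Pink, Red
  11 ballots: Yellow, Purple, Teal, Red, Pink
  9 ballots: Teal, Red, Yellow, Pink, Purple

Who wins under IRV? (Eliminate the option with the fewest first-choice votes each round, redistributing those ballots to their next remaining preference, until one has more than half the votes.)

Round 1: Teal 19, Yellow 11, Pink 9, Purple 11, Red 0. Red eliminated.
Round 2: Teal 19, Yellow 11, Pink 9, Purple 11. Pink eliminated.
Round 3: Teal 19, Yellow 20, Purple 11. Purple eliminated.
Round 4: Teal 19, Yellow 31. Yellow has a majority (≥26).

Yellow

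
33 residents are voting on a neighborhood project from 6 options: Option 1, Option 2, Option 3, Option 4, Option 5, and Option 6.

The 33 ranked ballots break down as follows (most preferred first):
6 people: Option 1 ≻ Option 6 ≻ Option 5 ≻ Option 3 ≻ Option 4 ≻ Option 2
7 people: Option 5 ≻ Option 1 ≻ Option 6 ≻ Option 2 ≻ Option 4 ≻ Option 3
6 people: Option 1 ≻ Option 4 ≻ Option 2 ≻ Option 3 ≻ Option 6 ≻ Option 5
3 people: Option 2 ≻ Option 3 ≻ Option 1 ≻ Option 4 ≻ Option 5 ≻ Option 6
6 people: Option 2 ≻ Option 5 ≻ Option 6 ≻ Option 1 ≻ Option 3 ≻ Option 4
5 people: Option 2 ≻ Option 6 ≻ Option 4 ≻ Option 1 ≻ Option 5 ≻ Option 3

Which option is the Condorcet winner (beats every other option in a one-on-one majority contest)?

Option 1 vs Option 2: 19–14
Option 1 vs Option 3: 30–3
Option 1 vs Option 4: 28–5
Option 1 vs Option 5: 20–13
Option 1 vs Option 6: 22–11
Option 1 beats every other option.

Option 1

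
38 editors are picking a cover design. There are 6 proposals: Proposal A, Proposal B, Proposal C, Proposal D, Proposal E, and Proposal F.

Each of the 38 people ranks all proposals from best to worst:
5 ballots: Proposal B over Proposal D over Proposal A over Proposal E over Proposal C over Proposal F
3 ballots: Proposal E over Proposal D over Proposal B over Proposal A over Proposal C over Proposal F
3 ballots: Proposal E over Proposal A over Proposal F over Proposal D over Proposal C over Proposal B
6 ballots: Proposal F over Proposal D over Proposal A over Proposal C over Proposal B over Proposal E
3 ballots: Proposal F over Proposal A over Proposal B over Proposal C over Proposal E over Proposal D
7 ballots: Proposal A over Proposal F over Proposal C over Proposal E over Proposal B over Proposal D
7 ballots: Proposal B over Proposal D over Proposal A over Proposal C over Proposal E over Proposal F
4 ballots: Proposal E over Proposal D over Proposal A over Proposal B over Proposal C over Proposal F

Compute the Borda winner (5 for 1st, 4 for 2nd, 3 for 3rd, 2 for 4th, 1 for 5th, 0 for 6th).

Proposal A: 5×3 + 3×2 + 3×4 + 6×3 + 3×4 + 7×5 + 7×3 + 4×3 = 131
Proposal B: 5×5 + 3×3 + 3×0 + 6×1 + 3×3 + 7×1 + 7×5 + 4×2 = 99
Proposal C: 5×1 + 3×1 + 3×1 + 6×2 + 3×2 + 7×3 + 7×2 + 4×1 = 68
Proposal D: 5×4 + 3×4 + 3×2 + 6×4 + 3×0 + 7×0 + 7×4 + 4×4 = 106
Proposal E: 5×2 + 3×5 + 3×5 + 6×0 + 3×1 + 7×2 + 7×1 + 4×5 = 84
Proposal F: 5×0 + 3×0 + 3×3 + 6×5 + 3×5 + 7×4 + 7×0 + 4×0 = 82

Proposal A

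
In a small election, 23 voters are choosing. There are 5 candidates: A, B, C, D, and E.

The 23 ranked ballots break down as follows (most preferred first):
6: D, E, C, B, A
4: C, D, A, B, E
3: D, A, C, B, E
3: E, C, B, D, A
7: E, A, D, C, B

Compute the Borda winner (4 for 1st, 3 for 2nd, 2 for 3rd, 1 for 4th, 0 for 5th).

D

A: 6×0 + 4×2 + 3×3 + 3×0 + 7×3 = 38
B: 6×1 + 4×1 + 3×1 + 3×2 + 7×0 = 19
C: 6×2 + 4×4 + 3×2 + 3×3 + 7×1 = 50
D: 6×4 + 4×3 + 3×4 + 3×1 + 7×2 = 65
E: 6×3 + 4×0 + 3×0 + 3×4 + 7×4 = 58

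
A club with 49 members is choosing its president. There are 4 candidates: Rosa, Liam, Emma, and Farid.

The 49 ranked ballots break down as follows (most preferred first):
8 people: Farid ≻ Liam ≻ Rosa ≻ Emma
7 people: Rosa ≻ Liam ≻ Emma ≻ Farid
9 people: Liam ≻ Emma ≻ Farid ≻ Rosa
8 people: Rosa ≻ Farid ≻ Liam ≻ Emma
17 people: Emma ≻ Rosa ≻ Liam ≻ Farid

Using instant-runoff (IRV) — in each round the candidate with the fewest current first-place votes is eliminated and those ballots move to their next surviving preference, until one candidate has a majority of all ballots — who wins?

Round 1: Rosa 15, Liam 9, Emma 17, Farid 8. Farid eliminated.
Round 2: Rosa 15, Liam 17, Emma 17. Rosa eliminated.
Round 3: Liam 32, Emma 17. Liam has a majority (≥25).

Liam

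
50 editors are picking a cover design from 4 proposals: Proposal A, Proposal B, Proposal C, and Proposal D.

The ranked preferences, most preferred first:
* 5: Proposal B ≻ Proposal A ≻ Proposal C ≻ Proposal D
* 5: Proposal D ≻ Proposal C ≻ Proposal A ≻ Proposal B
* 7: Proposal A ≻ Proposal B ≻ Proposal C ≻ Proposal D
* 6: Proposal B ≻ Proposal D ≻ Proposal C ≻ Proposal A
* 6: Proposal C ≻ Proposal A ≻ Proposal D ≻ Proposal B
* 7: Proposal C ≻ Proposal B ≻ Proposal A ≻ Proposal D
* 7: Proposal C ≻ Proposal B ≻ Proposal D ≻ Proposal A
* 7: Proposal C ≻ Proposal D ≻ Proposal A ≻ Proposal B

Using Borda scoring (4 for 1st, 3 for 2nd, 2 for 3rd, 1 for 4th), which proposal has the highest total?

Proposal C

Proposal A: 5×3 + 5×2 + 7×4 + 6×1 + 6×3 + 7×2 + 7×1 + 7×2 = 112
Proposal B: 5×4 + 5×1 + 7×3 + 6×4 + 6×1 + 7×3 + 7×3 + 7×1 = 125
Proposal C: 5×2 + 5×3 + 7×2 + 6×2 + 6×4 + 7×4 + 7×4 + 7×4 = 159
Proposal D: 5×1 + 5×4 + 7×1 + 6×3 + 6×2 + 7×1 + 7×2 + 7×3 = 104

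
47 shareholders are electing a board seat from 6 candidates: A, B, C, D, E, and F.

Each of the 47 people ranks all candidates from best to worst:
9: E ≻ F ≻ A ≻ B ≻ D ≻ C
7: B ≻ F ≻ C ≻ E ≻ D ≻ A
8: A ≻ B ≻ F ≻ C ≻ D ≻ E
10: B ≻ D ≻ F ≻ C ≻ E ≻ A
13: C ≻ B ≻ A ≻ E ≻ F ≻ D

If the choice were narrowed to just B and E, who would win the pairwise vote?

B

B is ranked above E on 38 ballots; E above B on 9.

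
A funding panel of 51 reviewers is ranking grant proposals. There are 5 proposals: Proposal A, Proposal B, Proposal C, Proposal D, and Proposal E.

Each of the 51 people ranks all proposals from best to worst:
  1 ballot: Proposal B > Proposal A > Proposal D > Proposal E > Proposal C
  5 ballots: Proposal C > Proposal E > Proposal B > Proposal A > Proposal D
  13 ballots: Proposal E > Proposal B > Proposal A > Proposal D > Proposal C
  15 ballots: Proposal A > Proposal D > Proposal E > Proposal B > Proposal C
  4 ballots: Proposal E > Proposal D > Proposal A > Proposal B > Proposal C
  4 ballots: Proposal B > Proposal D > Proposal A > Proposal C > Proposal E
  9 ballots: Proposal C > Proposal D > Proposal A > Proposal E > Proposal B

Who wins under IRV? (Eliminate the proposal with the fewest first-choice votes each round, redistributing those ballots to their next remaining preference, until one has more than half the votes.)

Round 1: Proposal A 15, Proposal B 5, Proposal C 14, Proposal D 0, Proposal E 17. Proposal D eliminated.
Round 2: Proposal A 15, Proposal B 5, Proposal C 14, Proposal E 17. Proposal B eliminated.
Round 3: Proposal A 20, Proposal C 14, Proposal E 17. Proposal C eliminated.
Round 4: Proposal A 29, Proposal E 22. Proposal A has a majority (≥26).

Proposal A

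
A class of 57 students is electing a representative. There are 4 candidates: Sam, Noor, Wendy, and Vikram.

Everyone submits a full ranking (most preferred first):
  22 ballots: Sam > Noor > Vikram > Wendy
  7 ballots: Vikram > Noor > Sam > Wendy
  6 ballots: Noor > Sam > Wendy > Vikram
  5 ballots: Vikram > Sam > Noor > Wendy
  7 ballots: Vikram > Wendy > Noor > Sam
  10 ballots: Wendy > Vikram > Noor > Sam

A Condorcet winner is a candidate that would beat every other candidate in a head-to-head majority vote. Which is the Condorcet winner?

Vikram

Vikram vs Sam: 29–28
Vikram vs Noor: 29–28
Vikram vs Wendy: 41–16
Vikram beats every other candidate.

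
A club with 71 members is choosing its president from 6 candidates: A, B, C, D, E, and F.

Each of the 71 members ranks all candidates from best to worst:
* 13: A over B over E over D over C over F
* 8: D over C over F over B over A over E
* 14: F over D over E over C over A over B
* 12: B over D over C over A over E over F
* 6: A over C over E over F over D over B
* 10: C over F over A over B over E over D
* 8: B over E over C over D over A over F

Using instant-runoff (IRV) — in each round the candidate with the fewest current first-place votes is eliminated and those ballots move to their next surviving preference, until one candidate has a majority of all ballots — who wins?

Round 1: A 19, B 20, C 10, D 8, E 0, F 14. E eliminated.
Round 2: A 19, B 20, C 10, D 8, F 14. D eliminated.
Round 3: A 19, B 20, C 18, F 14. F eliminated.
Round 4: A 19, B 20, C 32. A eliminated.
Round 5: B 33, C 38. C has a majority (≥36).

C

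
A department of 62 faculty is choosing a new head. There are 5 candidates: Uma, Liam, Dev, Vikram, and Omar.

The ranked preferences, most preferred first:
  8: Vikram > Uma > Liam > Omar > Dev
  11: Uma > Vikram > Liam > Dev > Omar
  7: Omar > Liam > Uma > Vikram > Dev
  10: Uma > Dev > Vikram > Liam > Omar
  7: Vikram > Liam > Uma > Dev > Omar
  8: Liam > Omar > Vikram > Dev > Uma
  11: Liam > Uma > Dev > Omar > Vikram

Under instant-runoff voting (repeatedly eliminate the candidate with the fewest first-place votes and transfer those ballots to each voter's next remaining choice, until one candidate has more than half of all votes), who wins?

Round 1: Uma 21, Liam 19, Dev 0, Vikram 15, Omar 7. Dev eliminated.
Round 2: Uma 21, Liam 19, Vikram 15, Omar 7. Omar eliminated.
Round 3: Uma 21, Liam 26, Vikram 15. Vikram eliminated.
Round 4: Uma 29, Liam 33. Liam has a majority (≥32).

Liam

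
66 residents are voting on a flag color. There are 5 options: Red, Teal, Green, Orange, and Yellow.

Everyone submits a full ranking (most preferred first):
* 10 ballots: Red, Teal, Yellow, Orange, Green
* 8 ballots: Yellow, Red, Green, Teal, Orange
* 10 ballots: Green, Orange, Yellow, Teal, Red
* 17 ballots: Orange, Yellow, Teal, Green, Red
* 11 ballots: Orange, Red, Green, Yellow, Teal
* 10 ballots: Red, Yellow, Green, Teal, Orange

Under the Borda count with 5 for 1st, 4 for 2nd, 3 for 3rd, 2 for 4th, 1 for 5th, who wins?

Red: 10×5 + 8×4 + 10×1 + 17×1 + 11×4 + 10×5 = 203
Teal: 10×4 + 8×2 + 10×2 + 17×3 + 11×1 + 10×2 = 158
Green: 10×1 + 8×3 + 10×5 + 17×2 + 11×3 + 10×3 = 181
Orange: 10×2 + 8×1 + 10×4 + 17×5 + 11×5 + 10×1 = 218
Yellow: 10×3 + 8×5 + 10×3 + 17×4 + 11×2 + 10×4 = 230

Yellow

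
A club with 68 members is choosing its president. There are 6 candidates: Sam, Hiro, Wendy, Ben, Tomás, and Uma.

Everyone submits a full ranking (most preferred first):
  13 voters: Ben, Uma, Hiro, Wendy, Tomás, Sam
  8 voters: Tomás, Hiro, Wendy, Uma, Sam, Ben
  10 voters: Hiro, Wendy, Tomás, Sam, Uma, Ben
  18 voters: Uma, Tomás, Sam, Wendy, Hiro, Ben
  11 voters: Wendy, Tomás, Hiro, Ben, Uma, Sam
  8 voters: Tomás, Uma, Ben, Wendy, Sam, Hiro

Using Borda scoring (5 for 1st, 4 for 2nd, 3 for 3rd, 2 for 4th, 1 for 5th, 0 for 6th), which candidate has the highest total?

Sam: 13×0 + 8×1 + 10×2 + 18×3 + 11×0 + 8×1 = 90
Hiro: 13×3 + 8×4 + 10×5 + 18×1 + 11×3 + 8×0 = 172
Wendy: 13×2 + 8×3 + 10×4 + 18×2 + 11×5 + 8×2 = 197
Ben: 13×5 + 8×0 + 10×0 + 18×0 + 11×2 + 8×3 = 111
Tomás: 13×1 + 8×5 + 10×3 + 18×4 + 11×4 + 8×5 = 239
Uma: 13×4 + 8×2 + 10×1 + 18×5 + 11×1 + 8×4 = 211

Tomás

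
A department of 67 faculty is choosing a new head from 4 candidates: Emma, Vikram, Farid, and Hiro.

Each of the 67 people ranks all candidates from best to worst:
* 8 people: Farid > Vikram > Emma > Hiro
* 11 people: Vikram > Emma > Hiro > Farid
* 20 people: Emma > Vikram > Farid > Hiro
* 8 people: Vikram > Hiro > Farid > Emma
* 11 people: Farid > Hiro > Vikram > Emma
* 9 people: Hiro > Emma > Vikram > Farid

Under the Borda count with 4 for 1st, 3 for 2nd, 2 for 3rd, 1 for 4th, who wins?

Emma: 8×2 + 11×3 + 20×4 + 8×1 + 11×1 + 9×3 = 175
Vikram: 8×3 + 11×4 + 20×3 + 8×4 + 11×2 + 9×2 = 200
Farid: 8×4 + 11×1 + 20×2 + 8×2 + 11×4 + 9×1 = 152
Hiro: 8×1 + 11×2 + 20×1 + 8×3 + 11×3 + 9×4 = 143

Vikram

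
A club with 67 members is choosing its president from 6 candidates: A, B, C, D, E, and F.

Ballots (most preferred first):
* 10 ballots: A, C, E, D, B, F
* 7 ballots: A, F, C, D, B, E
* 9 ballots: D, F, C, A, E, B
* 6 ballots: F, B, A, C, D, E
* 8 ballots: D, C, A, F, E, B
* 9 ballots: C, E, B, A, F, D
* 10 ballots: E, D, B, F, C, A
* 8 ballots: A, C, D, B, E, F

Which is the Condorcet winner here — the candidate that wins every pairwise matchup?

C

C vs A: 36–31
C vs B: 51–16
C vs D: 40–27
C vs E: 57–10
C vs F: 35–32
C beats every other candidate.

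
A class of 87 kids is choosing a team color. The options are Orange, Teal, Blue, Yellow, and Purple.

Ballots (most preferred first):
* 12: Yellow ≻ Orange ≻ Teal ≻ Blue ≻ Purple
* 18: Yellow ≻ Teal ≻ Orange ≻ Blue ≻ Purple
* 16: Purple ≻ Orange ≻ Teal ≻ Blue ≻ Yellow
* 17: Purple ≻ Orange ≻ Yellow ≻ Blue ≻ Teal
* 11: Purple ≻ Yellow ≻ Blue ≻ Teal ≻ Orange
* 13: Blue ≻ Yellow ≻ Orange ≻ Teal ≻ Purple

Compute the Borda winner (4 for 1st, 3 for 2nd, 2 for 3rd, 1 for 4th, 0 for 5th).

Orange: 12×3 + 18×2 + 16×3 + 17×3 + 11×0 + 13×2 = 197
Teal: 12×2 + 18×3 + 16×2 + 17×0 + 11×1 + 13×1 = 134
Blue: 12×1 + 18×1 + 16×1 + 17×1 + 11×2 + 13×4 = 137
Yellow: 12×4 + 18×4 + 16×0 + 17×2 + 11×3 + 13×3 = 226
Purple: 12×0 + 18×0 + 16×4 + 17×4 + 11×4 + 13×0 = 176

Yellow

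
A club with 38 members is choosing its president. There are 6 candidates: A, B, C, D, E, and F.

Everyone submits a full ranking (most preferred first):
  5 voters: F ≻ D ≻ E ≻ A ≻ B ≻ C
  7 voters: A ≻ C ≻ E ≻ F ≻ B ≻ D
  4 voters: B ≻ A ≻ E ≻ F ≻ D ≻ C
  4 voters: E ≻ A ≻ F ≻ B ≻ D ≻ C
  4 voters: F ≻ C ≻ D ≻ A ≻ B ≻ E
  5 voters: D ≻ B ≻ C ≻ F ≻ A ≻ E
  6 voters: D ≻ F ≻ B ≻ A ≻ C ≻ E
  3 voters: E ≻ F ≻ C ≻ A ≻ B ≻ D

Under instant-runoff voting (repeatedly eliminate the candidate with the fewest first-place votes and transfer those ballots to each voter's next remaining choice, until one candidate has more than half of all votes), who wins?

Round 1: A 7, B 4, C 0, D 11, E 7, F 9. C eliminated.
Round 2: A 7, B 4, D 11, E 7, F 9. B eliminated.
Round 3: A 11, D 11, E 7, F 9. E eliminated.
Round 4: A 15, D 11, F 12. D eliminated.
Round 5: A 15, F 23. F has a majority (≥20).

F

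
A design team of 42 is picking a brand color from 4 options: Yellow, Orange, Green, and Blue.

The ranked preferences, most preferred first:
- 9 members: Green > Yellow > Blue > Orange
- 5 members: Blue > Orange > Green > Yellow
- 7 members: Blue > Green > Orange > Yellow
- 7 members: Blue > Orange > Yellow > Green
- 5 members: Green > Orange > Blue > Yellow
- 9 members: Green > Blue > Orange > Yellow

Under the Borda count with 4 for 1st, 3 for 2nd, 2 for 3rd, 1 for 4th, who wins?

Blue

Yellow: 9×3 + 5×1 + 7×1 + 7×2 + 5×1 + 9×1 = 67
Orange: 9×1 + 5×3 + 7×2 + 7×3 + 5×3 + 9×2 = 92
Green: 9×4 + 5×2 + 7×3 + 7×1 + 5×4 + 9×4 = 130
Blue: 9×2 + 5×4 + 7×4 + 7×4 + 5×2 + 9×3 = 131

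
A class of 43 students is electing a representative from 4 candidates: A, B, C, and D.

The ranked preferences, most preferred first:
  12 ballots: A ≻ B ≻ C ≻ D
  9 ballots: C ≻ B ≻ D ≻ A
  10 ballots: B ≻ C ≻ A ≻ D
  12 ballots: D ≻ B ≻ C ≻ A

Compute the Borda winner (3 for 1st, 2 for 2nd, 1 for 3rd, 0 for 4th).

B

A: 12×3 + 9×0 + 10×1 + 12×0 = 46
B: 12×2 + 9×2 + 10×3 + 12×2 = 96
C: 12×1 + 9×3 + 10×2 + 12×1 = 71
D: 12×0 + 9×1 + 10×0 + 12×3 = 45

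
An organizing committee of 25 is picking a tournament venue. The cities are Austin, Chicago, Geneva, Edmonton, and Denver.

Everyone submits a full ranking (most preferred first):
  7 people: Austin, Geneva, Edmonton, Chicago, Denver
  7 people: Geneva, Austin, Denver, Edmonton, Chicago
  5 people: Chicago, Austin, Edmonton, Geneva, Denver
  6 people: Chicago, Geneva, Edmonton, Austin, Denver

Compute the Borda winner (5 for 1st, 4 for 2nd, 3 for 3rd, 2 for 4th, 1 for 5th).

Geneva

Austin: 7×5 + 7×4 + 5×4 + 6×2 = 95
Chicago: 7×2 + 7×1 + 5×5 + 6×5 = 76
Geneva: 7×4 + 7×5 + 5×2 + 6×4 = 97
Edmonton: 7×3 + 7×2 + 5×3 + 6×3 = 68
Denver: 7×1 + 7×3 + 5×1 + 6×1 = 39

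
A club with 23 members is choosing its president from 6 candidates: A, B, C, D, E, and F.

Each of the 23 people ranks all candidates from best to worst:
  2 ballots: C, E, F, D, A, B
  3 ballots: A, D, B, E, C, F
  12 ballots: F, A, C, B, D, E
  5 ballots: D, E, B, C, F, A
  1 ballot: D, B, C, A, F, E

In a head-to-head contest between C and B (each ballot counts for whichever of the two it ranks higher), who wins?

C is ranked above B on 14 ballots; B above C on 9.

C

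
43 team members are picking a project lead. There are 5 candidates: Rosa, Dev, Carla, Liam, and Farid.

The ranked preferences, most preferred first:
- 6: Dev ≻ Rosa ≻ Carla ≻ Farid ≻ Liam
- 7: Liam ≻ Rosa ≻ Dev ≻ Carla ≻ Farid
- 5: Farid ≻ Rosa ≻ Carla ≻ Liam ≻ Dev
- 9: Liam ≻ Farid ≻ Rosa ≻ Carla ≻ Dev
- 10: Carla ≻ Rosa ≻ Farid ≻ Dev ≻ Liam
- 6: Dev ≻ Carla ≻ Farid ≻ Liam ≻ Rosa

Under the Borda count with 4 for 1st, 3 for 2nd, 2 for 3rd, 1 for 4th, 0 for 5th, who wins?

Rosa: 6×3 + 7×3 + 5×3 + 9×2 + 10×3 + 6×0 = 102
Dev: 6×4 + 7×2 + 5×0 + 9×0 + 10×1 + 6×4 = 72
Carla: 6×2 + 7×1 + 5×2 + 9×1 + 10×4 + 6×3 = 96
Liam: 6×0 + 7×4 + 5×1 + 9×4 + 10×0 + 6×1 = 75
Farid: 6×1 + 7×0 + 5×4 + 9×3 + 10×2 + 6×2 = 85

Rosa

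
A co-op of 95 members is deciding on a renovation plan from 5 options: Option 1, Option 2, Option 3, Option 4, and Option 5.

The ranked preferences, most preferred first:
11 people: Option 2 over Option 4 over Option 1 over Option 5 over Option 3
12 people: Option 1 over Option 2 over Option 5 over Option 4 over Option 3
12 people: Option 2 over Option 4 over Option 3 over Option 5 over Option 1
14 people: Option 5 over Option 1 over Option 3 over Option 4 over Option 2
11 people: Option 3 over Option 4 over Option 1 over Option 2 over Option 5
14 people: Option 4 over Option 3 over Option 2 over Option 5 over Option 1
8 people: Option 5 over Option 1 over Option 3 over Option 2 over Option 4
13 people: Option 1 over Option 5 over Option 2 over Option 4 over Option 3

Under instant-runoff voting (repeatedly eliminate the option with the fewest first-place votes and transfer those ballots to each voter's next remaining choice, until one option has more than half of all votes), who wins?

Option 4

Round 1: Option 1 25, Option 2 23, Option 3 11, Option 4 14, Option 5 22. Option 3 eliminated.
Round 2: Option 1 25, Option 2 23, Option 4 25, Option 5 22. Option 5 eliminated.
Round 3: Option 1 47, Option 2 23, Option 4 25. Option 2 eliminated.
Round 4: Option 1 47, Option 4 48. Option 4 has a majority (≥48).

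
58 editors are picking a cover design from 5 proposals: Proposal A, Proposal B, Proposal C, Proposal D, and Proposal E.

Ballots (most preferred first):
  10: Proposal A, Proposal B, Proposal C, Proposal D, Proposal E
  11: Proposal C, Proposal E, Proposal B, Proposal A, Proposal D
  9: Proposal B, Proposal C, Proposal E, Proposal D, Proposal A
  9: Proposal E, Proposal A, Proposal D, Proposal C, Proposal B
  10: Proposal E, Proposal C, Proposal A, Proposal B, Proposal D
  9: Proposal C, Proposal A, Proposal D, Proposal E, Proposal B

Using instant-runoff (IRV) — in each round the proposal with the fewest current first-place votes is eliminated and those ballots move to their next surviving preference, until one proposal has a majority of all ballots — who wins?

Round 1: Proposal A 10, Proposal B 9, Proposal C 20, Proposal D 0, Proposal E 19. Proposal D eliminated.
Round 2: Proposal A 10, Proposal B 9, Proposal C 20, Proposal E 19. Proposal B eliminated.
Round 3: Proposal A 10, Proposal C 29, Proposal E 19. Proposal A eliminated.
Round 4: Proposal C 39, Proposal E 19. Proposal C has a majority (≥30).

Proposal C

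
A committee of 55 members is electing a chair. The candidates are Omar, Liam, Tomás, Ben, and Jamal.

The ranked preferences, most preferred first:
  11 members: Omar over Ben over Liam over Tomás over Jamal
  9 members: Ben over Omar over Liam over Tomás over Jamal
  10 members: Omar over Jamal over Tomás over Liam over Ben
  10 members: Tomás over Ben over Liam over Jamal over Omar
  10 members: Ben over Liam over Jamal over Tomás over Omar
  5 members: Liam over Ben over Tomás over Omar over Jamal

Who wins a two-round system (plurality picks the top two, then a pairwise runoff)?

Ben

Round 1 first-place votes: Omar 21, Liam 5, Tomás 10, Ben 19, Jamal 0. Omar and Ben advance.
Runoff: Omar is ranked above Ben on 21 ballots, Ben above Omar on 34.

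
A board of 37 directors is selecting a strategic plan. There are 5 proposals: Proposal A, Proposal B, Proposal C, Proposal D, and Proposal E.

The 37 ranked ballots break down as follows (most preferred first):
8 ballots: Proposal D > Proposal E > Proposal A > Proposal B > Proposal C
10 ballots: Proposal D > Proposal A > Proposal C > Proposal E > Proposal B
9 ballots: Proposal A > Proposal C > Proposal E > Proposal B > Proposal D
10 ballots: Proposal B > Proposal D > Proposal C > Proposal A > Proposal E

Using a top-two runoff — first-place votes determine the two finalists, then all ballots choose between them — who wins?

Round 1 first-place votes: Proposal A 9, Proposal B 10, Proposal C 0, Proposal D 18, Proposal E 0. Proposal D and Proposal B advance.
Runoff: Proposal D is ranked above Proposal B on 18 ballots, Proposal B above Proposal D on 19.

Proposal B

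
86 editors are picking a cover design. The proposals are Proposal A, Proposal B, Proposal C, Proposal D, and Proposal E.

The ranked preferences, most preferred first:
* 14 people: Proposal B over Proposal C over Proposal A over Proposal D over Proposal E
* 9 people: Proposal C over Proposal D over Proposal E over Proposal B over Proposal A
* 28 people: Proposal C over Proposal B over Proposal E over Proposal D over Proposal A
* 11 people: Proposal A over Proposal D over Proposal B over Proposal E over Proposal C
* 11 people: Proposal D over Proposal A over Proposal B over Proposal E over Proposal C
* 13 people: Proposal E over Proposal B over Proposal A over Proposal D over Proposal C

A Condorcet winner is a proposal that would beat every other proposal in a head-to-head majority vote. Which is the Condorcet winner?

Proposal B

Proposal B vs Proposal A: 64–22
Proposal B vs Proposal C: 49–37
Proposal B vs Proposal D: 55–31
Proposal B vs Proposal E: 64–22
Proposal B beats every other proposal.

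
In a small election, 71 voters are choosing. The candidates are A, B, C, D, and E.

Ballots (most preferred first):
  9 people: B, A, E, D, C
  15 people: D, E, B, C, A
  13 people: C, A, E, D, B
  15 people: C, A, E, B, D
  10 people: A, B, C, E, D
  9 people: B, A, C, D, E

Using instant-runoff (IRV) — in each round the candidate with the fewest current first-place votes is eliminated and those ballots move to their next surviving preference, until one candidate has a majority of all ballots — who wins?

Round 1: A 10, B 18, C 28, D 15, E 0. E eliminated.
Round 2: A 10, B 18, C 28, D 15. A eliminated.
Round 3: B 28, C 28, D 15. D eliminated.
Round 4: B 43, C 28. B has a majority (≥36).

B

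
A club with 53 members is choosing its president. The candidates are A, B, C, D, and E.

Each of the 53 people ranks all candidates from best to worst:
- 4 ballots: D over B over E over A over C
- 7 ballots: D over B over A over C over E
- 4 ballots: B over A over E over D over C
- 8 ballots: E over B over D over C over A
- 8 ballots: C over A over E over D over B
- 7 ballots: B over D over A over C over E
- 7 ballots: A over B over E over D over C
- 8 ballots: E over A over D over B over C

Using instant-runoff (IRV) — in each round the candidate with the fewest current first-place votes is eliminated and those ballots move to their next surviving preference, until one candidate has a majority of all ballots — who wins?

B

Round 1: A 7, B 11, C 8, D 11, E 16. A eliminated.
Round 2: B 18, C 8, D 11, E 16. C eliminated.
Round 3: B 18, D 11, E 24. D eliminated.
Round 4: B 29, E 24. B has a majority (≥27).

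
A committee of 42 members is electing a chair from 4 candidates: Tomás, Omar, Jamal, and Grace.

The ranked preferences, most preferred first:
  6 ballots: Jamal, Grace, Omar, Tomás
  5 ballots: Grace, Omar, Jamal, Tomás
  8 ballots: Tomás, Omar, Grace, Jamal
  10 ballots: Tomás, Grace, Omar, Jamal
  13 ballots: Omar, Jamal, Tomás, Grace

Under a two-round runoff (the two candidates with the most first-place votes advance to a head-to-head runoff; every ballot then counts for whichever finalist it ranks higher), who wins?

Omar

Round 1 first-place votes: Tomás 18, Omar 13, Jamal 6, Grace 5. Tomás and Omar advance.
Runoff: Tomás is ranked above Omar on 18 ballots, Omar above Tomás on 24.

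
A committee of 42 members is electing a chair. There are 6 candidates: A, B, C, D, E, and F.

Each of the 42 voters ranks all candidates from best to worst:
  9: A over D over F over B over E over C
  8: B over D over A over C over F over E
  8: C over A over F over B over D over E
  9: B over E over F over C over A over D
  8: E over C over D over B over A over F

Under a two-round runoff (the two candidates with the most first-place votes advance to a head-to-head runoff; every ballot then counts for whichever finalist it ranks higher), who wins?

Round 1 first-place votes: A 9, B 17, C 8, D 0, E 8, F 0. B and A advance.
Runoff: B is ranked above A on 25 ballots, A above B on 17.

B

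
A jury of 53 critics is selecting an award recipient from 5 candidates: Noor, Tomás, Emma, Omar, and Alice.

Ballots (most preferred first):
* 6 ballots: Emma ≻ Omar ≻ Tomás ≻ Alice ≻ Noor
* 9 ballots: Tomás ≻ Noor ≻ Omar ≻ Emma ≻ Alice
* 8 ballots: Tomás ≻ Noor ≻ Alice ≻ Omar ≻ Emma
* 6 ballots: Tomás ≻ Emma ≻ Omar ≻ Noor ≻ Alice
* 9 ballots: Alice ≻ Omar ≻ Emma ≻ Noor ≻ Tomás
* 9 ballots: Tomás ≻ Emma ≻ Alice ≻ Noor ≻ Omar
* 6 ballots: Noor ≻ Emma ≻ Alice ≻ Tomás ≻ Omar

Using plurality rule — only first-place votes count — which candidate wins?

First-place votes: Noor 6, Tomás 32, Emma 6, Omar 0, Alice 9.

Tomás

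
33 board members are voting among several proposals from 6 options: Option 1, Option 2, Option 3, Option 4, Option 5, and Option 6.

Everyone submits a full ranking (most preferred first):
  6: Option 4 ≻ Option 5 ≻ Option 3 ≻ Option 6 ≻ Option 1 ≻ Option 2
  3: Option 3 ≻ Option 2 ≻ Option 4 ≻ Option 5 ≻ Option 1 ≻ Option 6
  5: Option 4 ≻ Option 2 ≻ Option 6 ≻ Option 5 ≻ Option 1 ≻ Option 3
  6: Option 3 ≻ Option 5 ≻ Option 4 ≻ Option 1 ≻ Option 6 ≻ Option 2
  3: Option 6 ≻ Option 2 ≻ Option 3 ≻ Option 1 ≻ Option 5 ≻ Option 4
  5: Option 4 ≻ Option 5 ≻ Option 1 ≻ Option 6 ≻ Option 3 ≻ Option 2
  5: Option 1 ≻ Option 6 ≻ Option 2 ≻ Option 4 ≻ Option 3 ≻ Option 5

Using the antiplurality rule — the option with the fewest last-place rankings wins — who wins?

Last-place votes: Option 1 0, Option 2 17, Option 3 5, Option 4 3, Option 5 5, Option 6 3.

Option 1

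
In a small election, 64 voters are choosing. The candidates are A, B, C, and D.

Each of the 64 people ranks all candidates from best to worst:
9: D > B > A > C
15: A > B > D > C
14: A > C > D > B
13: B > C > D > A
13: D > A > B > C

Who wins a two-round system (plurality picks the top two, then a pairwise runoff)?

Round 1 first-place votes: A 29, B 13, C 0, D 22. A and D advance.
Runoff: A is ranked above D on 29 ballots, D above A on 35.

D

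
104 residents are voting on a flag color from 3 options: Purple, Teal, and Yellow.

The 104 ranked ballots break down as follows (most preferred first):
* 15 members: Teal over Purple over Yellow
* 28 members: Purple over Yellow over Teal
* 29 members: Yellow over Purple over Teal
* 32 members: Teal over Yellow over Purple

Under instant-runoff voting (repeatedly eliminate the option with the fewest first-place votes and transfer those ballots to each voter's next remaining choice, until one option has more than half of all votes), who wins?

Yellow

Round 1: Purple 28, Teal 47, Yellow 29. Purple eliminated.
Round 2: Teal 47, Yellow 57. Yellow has a majority (≥53).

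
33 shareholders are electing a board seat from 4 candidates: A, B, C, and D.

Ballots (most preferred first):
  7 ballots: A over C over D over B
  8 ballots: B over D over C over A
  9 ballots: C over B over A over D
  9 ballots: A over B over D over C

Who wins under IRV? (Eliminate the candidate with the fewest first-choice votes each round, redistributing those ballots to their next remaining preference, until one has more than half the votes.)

C

Round 1: A 16, B 8, C 9, D 0. D eliminated.
Round 2: A 16, B 8, C 9. B eliminated.
Round 3: A 16, C 17. C has a majority (≥17).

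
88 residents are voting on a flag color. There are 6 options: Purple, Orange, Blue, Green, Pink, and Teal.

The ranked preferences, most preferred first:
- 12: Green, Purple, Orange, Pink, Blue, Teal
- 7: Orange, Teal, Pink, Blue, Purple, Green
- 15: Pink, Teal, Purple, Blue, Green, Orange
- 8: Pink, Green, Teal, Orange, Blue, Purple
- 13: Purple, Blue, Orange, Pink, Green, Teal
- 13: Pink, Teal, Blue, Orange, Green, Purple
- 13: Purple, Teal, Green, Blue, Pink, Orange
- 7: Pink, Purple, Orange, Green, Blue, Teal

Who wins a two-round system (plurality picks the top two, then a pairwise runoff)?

Pink

Round 1 first-place votes: Purple 26, Orange 7, Blue 0, Green 12, Pink 43, Teal 0. Pink and Purple advance.
Runoff: Pink is ranked above Purple on 50 ballots, Purple above Pink on 38.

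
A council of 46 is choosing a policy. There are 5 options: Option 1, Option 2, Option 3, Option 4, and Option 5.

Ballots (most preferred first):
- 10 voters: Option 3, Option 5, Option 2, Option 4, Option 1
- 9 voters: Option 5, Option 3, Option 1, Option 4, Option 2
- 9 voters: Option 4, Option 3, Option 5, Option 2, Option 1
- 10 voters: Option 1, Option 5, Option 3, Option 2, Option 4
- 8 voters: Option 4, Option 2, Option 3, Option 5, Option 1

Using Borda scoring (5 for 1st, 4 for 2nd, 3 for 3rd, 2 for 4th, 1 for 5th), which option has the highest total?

Option 3

Option 1: 10×1 + 9×3 + 9×1 + 10×5 + 8×1 = 104
Option 2: 10×3 + 9×1 + 9×2 + 10×2 + 8×4 = 109
Option 3: 10×5 + 9×4 + 9×4 + 10×3 + 8×3 = 176
Option 4: 10×2 + 9×2 + 9×5 + 10×1 + 8×5 = 133
Option 5: 10×4 + 9×5 + 9×3 + 10×4 + 8×2 = 168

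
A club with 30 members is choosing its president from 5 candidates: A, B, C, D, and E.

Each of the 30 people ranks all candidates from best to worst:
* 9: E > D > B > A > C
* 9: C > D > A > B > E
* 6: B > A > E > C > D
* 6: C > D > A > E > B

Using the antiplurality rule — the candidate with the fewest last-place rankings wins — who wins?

Last-place votes: A 0, B 6, C 9, D 6, E 9.

A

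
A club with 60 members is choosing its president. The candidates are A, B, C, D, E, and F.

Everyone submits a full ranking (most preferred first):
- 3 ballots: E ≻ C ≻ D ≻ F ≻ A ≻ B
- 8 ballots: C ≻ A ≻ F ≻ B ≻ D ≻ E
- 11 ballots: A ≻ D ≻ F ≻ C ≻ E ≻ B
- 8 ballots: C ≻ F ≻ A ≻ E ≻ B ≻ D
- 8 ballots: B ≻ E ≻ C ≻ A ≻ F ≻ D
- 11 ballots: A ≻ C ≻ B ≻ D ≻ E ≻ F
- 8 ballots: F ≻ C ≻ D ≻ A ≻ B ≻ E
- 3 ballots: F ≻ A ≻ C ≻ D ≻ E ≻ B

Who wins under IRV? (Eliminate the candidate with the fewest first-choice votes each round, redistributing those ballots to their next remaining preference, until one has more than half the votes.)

Round 1: A 22, B 8, C 16, D 0, E 3, F 11. D eliminated.
Round 2: A 22, B 8, C 16, E 3, F 11. E eliminated.
Round 3: A 22, B 8, C 19, F 11. B eliminated.
Round 4: A 22, C 27, F 11. F eliminated.
Round 5: A 25, C 35. C has a majority (≥31).

C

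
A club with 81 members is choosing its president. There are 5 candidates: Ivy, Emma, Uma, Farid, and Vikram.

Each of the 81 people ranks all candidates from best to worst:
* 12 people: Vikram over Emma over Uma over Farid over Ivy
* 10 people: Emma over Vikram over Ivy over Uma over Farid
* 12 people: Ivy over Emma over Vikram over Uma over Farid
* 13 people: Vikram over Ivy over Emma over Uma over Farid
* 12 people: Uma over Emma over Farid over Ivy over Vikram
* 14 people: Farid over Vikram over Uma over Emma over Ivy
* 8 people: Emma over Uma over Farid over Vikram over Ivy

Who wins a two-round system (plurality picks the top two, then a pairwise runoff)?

Round 1 first-place votes: Ivy 12, Emma 18, Uma 12, Farid 14, Vikram 25. Vikram and Emma advance.
Runoff: Vikram is ranked above Emma on 39 ballots, Emma above Vikram on 42.

Emma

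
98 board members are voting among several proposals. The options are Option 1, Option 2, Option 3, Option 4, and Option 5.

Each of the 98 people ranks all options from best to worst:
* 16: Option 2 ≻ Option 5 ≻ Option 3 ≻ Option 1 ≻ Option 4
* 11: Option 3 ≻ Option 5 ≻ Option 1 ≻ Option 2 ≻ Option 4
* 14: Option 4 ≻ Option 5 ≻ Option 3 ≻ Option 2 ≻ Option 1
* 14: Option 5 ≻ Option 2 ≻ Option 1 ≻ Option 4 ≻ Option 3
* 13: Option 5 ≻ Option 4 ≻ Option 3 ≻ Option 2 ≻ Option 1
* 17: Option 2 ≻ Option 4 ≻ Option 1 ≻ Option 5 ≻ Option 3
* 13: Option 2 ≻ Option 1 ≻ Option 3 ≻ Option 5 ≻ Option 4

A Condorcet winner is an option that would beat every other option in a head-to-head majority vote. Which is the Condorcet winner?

Option 5 vs Option 1: 68–30
Option 5 vs Option 2: 52–46
Option 5 vs Option 3: 74–24
Option 5 vs Option 4: 67–31
Option 5 beats every other option.

Option 5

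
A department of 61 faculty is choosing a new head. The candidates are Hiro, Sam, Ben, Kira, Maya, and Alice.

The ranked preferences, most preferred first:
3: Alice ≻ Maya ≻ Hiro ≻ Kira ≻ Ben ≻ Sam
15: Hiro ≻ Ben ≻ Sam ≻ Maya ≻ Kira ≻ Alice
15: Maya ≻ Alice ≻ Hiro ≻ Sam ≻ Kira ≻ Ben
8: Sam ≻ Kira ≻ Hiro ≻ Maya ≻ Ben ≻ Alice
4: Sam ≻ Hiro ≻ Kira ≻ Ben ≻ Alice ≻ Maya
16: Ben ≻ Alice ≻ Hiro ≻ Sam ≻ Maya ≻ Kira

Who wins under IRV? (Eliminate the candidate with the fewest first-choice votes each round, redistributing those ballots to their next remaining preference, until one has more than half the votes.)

Hiro

Round 1: Hiro 15, Sam 12, Ben 16, Kira 0, Maya 15, Alice 3. Kira eliminated.
Round 2: Hiro 15, Sam 12, Ben 16, Maya 15, Alice 3. Alice eliminated.
Round 3: Hiro 15, Sam 12, Ben 16, Maya 18. Sam eliminated.
Round 4: Hiro 27, Ben 16, Maya 18. Ben eliminated.
Round 5: Hiro 43, Maya 18. Hiro has a majority (≥31).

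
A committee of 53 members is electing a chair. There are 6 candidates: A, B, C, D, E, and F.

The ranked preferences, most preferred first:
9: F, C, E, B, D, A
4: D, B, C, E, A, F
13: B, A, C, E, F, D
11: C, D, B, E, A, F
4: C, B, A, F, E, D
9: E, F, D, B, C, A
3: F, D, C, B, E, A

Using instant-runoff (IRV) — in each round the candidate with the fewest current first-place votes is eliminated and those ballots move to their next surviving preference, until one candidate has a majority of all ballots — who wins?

Round 1: A 0, B 13, C 15, D 4, E 9, F 12. A eliminated.
Round 2: B 13, C 15, D 4, E 9, F 12. D eliminated.
Round 3: B 17, C 15, E 9, F 12. E eliminated.
Round 4: B 17, C 15, F 21. C eliminated.
Round 5: B 32, F 21. B has a majority (≥27).

B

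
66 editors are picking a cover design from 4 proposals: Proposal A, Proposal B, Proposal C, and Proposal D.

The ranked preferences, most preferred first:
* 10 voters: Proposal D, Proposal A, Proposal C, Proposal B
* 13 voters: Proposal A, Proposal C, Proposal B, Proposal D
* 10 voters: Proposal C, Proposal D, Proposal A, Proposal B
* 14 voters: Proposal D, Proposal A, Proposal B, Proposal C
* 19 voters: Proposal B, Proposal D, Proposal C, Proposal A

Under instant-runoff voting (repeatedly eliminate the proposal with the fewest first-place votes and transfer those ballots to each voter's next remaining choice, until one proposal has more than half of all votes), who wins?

Proposal D

Round 1: Proposal A 13, Proposal B 19, Proposal C 10, Proposal D 24. Proposal C eliminated.
Round 2: Proposal A 13, Proposal B 19, Proposal D 34. Proposal D has a majority (≥34).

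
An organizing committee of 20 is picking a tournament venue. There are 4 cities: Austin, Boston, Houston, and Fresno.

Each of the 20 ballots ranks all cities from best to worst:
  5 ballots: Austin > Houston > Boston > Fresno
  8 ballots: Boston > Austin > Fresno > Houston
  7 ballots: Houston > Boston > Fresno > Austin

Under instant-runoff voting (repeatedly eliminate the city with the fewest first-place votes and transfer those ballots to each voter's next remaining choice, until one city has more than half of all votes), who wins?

Houston

Round 1: Austin 5, Boston 8, Houston 7, Fresno 0. Fresno eliminated.
Round 2: Austin 5, Boston 8, Houston 7. Austin eliminated.
Round 3: Boston 8, Houston 12. Houston has a majority (≥11).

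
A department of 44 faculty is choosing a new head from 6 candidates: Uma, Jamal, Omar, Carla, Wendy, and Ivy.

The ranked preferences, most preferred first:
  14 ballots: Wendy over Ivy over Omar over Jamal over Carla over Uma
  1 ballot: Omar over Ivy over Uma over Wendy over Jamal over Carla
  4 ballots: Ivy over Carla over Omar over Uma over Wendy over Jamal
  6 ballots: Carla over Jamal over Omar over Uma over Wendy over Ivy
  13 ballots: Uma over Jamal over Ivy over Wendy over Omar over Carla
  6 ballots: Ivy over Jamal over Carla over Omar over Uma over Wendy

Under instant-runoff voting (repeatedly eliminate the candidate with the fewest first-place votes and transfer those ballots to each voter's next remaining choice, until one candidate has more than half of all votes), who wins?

Round 1: Uma 13, Jamal 0, Omar 1, Carla 6, Wendy 14, Ivy 10. Jamal eliminated.
Round 2: Uma 13, Omar 1, Carla 6, Wendy 14, Ivy 10. Omar eliminated.
Round 3: Uma 13, Carla 6, Wendy 14, Ivy 11. Carla eliminated.
Round 4: Uma 19, Wendy 14, Ivy 11. Ivy eliminated.
Round 5: Uma 30, Wendy 14. Uma has a majority (≥23).

Uma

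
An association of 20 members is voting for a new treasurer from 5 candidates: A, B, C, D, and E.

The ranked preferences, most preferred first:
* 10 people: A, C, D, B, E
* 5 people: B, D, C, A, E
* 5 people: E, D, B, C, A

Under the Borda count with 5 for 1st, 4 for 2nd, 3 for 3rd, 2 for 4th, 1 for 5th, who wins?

A: 10×5 + 5×2 + 5×1 = 65
B: 10×2 + 5×5 + 5×3 = 60
C: 10×4 + 5×3 + 5×2 = 65
D: 10×3 + 5×4 + 5×4 = 70
E: 10×1 + 5×1 + 5×5 = 40

D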